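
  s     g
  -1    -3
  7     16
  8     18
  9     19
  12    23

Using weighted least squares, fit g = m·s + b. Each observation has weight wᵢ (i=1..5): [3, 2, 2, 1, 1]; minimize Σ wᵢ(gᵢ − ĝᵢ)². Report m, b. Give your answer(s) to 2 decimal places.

With design matrix X, XᵀWX = [[454, 48]; [48, 9]] and XᵀWg = [968, 101]ᵀ.
det = 454·9 − 48² = 1782.
m = (968·9 − 48·101)/1782 = 644/297; b = (454·101 − 48·968)/1782 = -305/891.

m = 2.17, b = -0.34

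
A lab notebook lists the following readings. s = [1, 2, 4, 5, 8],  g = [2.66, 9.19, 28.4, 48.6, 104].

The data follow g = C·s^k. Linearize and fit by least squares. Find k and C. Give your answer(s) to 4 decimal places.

k = 1.7649, C = 2.6593

Let Y = ln g. Fitting Y = k·ln s + ln C by least squares:
Σln s = 5.7683, Σ(ln s)² = 9.3166, Σln g = 15.0708, Σln s·ln g = 22.0848.
Normal system: [[9.3166, 5.7683]; [5.7683, 5]]·[k, ln C]ᵀ = [22.0848, 15.0708]ᵀ.
Δ = 9.3166·5 − (5.7683)² = 13.3096; k = (22.0848·5 − 5.7683·15.0708)/13.3096 = 1.76491, ln C = (9.3166·15.0708 − 5.7683·22.0848)/13.3096 = 0.97806, so C = exp(0.97806) = 2.65929.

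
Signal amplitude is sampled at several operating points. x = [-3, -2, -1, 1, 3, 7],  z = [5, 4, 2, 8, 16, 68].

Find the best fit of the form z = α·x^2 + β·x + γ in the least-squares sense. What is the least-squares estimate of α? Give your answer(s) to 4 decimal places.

α = 1.0258

Sums needed: Σx^2·x^2 = 2581, Σx^2·x = 335, Σx^2 = 73, Σx·x = 73, Σx = 5, Σ1 = 6.
For Mᵀz: Σx^2·z = 3547, Σx·z = 507, Σz = 103.
Normal equations: [[2581, 335, 73]; [335, 73, 5]; [73, 5, 6]]·[α, β, γ]ᵀ = [3547, 507, 103]ᵀ.
Row-reducing yields α = 18181/17724, β = 36031/17724, γ = 8839/2954.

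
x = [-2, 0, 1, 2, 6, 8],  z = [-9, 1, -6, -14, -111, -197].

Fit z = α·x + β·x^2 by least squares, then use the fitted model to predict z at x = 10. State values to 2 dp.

The normal system MᵀM·[α, β]ᵀ = Mᵀz is [[109, 729]; [729, 5425]]·[α, β]ᵀ = [-2258, -16702]ᵀ.
Determinant 109·5425 − 729² = 59884.
α = ((-2258)·5425 − 729·(-16702))/59884 = -18473/14971; β = (109·(-16702) − 729·(-2258))/59884 = -43609/14971.
At x = 10: ẑ = (-18473/14971)·(10) + (-43609/14971)·(100) = -4545630/14971.

ẑ = -303.63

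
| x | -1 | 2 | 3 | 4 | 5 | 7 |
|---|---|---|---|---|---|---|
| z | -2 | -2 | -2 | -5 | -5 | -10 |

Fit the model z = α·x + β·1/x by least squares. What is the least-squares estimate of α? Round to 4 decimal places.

Normal-equation sums: Σx·x = 104, Σx·1/x = 6, Σ1/x·1/x = 261781/176400.
Moment sums: Σx·z = -123, Σ1/x·z = -281/84.
MᵀM·[α, β]ᵀ = Mᵀz becomes [[104, 6]; [6, 261781/176400]]·[α, β]ᵀ = [-123, -281/84]ᵀ.
Δ = 104·(261781/176400) − 6² = 2609353/22050.
α = ((-123)·(261781/176400) − 6·(-281/84))/(2609353/22050) = -28658463/20874824; β = (104·(-281/84) − 6·(-123))/(2609353/22050) = 8601600/2609353.

α = -1.3729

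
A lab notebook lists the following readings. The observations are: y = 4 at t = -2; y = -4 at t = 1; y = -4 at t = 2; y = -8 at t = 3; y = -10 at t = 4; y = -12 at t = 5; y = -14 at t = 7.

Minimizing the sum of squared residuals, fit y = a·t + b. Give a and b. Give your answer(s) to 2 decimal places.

Setting ∂/∂a … = 0 gives: 108·a + 20·b = -242;  20·a + 7·b = -48.
(Σt·t = 108, Σt = 20, Σ1 = 7, Σt·y = -242, Σy = -48.)
Δ = 108·7 − 20² = 356.
a = ((-242)·7 − 20·(-48))/356 = -367/178; b = (108·(-48) − 20·(-242))/356 = -86/89.

a = -2.06, b = -0.97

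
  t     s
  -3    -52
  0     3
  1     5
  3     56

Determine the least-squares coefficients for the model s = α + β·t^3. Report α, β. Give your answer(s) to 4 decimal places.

MᵀM·[α, β]ᵀ = Mᵀs reads: 4·α + 1·β = 12;  1·α + 1459·β = 2921.
Eliminating β: 1459·(row 1) − 1·(row 2) gives 5835·α = 1459·12 − 1·2921 = 14587, so α = 14587/5835.
Then β = (2921 − 1·(14587/5835))/1459 = 11672/5835.

α = 2.4999, β = 2.0003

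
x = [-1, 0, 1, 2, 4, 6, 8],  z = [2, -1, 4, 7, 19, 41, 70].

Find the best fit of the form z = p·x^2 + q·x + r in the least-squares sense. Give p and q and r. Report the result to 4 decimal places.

p = 0.9875, q = 0.7166, r = 1.0267

MᵀM·[p, q, r]ᵀ = Mᵀz reads: 5666·p + 800·q + 122·r = 6294;  800·p + 122·q + 20·r = 898;  122·p + 20·q + 7·r = 142.
(Σx^2·x^2 = 5666, Σx^2·x = 800, Σx^2 = 122, Σx·x = 122, Σx = 20, Σ1 = 7, Σx^2·z = 6294, Σx·z = 898, Σz = 142.)
Solving the 3×3 system (Gaussian elimination) gives p = 44567/45129, q = 32341/45129, r = 15444/15043.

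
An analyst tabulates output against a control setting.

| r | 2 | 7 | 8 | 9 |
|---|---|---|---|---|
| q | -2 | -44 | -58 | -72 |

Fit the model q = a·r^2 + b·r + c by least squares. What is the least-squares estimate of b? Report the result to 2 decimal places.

b = -1.41

XᵀX·[a, b, c]ᵀ = Xᵀq reads: 13074·a + 1592·b + 198·c = -11708;  1592·a + 198·b + 26·c = -1424;  198·a + 26·b + 4·c = -176.
Row-reducing yields a = -371/473, b = -665/473, c = 1875/473.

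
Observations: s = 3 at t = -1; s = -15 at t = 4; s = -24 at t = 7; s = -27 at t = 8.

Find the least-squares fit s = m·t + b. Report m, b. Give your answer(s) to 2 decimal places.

The normal equations are: 130·m + 18·b = -447;  18·m + 4·b = -63.
det = 130·4 − 18² = 196.
m = ((-447)·4 − 18·(-63))/196 = -327/98; b = (130·(-63) − 18·(-447))/196 = -36/49.

m = -3.34, b = -0.73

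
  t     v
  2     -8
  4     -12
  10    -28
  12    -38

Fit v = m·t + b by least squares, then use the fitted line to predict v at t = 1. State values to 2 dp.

v̂ = -4.03

Sums needed: Σt·t = 264, Σt = 28, Σ1 = 4.
Moment sums: Σt·v = -800, Σv = -86.
Determinant 264·4 − 28² = 272.
m = ((-800)·4 − 28·(-86))/272 = -99/34; b = (264·(-86) − 28·(-800))/272 = -19/17.
At t = 1: v̂ = (-99/34)·(1) + (-19/17)·(1) = -137/34.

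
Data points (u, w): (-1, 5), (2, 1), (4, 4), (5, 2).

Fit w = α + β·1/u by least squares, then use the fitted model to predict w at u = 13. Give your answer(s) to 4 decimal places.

ŵ = 2.8049

With design matrix M, MᵀM = [[4, -1/20]; [-1/20, 541/400]] and Mᵀw = [12, -31/10]ᵀ.
Eliminating β: (541/400)·(row 1) − (-1/20)·(row 2) gives (2163/400)·α = (541/400)·12 − (-1/20)·(-31/10) = 643/40, so α = 6430/2163.
Then β = ((-31/10) − (-1/20)·(6430/2163))/(541/400) = -4720/2163.
At u = 13: ŵ = (6430/2163)·(1) + (-4720/2163)·(1/13) = 26290/9373.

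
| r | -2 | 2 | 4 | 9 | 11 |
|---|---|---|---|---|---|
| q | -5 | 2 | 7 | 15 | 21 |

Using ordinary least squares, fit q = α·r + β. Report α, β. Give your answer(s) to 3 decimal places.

Sums needed: Σr·r = 226, Σr = 24, Σ1 = 5.
For Xᵀq: Σr·q = 408, Σq = 40.
Normal equations: [[226, 24]; [24, 5]]·[α, β]ᵀ = [408, 40]ᵀ.
Eliminating β: 5·(row 1) − 24·(row 2) gives 554·α = 5·408 − 24·40 = 1080, so α = 540/277.
Then β = (40 − 24·(540/277))/5 = -376/277.

α = 1.949, β = -1.357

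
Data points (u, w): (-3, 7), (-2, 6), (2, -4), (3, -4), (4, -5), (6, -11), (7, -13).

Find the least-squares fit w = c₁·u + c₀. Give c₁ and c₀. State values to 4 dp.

c₁ = -2.0033, c₀ = 1.4367

Sums needed: Σu·u = 127, Σu = 17, Σ1 = 7.
Right-hand side: Σu·w = -230, Σw = -24.
Normal equations: [[127, 17]; [17, 7]]·[c₁, c₀]ᵀ = [-230, -24]ᵀ.
det = 127·7 − 17² = 600.
c₁ = ((-230)·7 − 17·(-24))/600 = -601/300; c₀ = (127·(-24) − 17·(-230))/600 = 431/300.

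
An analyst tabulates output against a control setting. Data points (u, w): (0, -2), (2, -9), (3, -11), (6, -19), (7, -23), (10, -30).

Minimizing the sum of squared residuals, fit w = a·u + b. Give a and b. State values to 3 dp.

Setting ∂/∂a … = 0 gives: 198·a + 28·b = -626;  28·a + 6·b = -94.
Eliminating b: 6·(row 1) − 28·(row 2) gives 404·a = 6·(-626) − 28·(-94) = -1124, so a = -281/101.
Then b = ((-94) − 28·(-281/101))/6 = -271/101.

a = -2.782, b = -2.683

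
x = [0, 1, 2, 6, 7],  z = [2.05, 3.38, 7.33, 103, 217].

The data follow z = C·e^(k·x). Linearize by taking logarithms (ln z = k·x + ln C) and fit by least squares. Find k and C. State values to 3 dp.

With ln zᵢ as the transformed response and xᵢ as the regressor:
Σx = 16.0000, Σ(x)² = 90.0000, Σln z = 13.9423, Σx·ln z = 70.6695.
Equations: 90.0000·k + 16.0000·ln C = 70.6695;  16.0000·k + 5·ln C = 13.9423.
Slope k = (n·Σx·ln z − Σx·Σln z)/(n·Σ(x)² − (Σx)²) = (5·70.6695 − 16.0000·13.9423)/194.0000 = 0.67150; ln C = (Σln z − k·Σx)/n = 0.63967, so C = exp(0.63967) = 1.89586.

k = 0.671, C = 1.896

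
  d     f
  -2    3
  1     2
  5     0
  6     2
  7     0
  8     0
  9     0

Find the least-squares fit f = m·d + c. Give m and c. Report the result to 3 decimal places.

Entries of MᵀM: Σd·d = 260, Σd = 34, Σ1 = 7.
And Σd·f = 8, Σf = 7.
MᵀM·[m, c]ᵀ = Mᵀf becomes [[260, 34]; [34, 7]]·[m, c]ᵀ = [8, 7]ᵀ.
Eliminating c: 7·(row 1) − 34·(row 2) gives 664·m = 7·8 − 34·7 = -182, so m = -91/332.
Then c = (7 − 34·(-91/332))/7 = 387/166.

m = -0.274, c = 2.331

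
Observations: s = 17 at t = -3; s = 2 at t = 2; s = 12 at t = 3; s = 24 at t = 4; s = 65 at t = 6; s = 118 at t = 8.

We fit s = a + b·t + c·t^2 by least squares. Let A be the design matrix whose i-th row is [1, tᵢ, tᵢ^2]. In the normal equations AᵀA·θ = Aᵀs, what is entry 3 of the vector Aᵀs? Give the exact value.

10545

Entry 3 ↔ basis t^2, so (Aᵀs)_{3} = Σᵢ (t^2)·sᵢ = (9)·(17) + (4)·(2) + (9)·(12) + (16)·(24) + (36)·(65) + (64)·(118) = 10545.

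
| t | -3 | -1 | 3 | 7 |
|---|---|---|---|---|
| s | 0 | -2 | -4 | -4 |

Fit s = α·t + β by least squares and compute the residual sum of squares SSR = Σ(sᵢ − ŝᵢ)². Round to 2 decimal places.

XᵀX·[α, β]ᵀ = Xᵀs reads: 68·α + 6·β = -38;  6·α + 4·β = -10.
Eliminating β: 4·(row 1) − 6·(row 2) gives 236·α = 4·(-38) − 6·(-10) = -92, so α = -23/59.
Then β = ((-10) − 6·(-23/59))/4 = -113/59.
Residuals: 44/59, -28/59, -54/59, 38/59; SSR = 120/59.

SSR = 2.03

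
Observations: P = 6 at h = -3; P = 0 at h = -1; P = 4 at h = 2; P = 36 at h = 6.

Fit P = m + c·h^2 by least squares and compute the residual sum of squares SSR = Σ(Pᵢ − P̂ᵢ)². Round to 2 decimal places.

The normal equations are: 4·m + 50·c = 46;  50·m + 1394·c = 1366.
(Σ1 = 4, Σh^2 = 50, Σh^2·h^2 = 1394, ΣP = 46, Σh^2·P = 1366.)
Determinant 4·1394 − 50² = 3076.
m = (46·1394 − 50·1366)/3076 = -1044/769; c = (4·1366 − 50·46)/3076 = 791/769.
Residuals: -1461/769, 253/769, 956/769, 252/769; SSR = 4130/769.

SSR = 5.37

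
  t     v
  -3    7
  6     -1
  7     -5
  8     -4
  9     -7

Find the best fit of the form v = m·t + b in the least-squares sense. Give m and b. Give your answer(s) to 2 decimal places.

m = -1.11, b = 3.97

The normal equations are: 239·m + 27·b = -157;  27·m + 5·b = -10.
det = 239·5 − 27² = 466.
m = ((-157)·5 − 27·(-10))/466 = -515/466; b = (239·(-10) − 27·(-157))/466 = 1849/466.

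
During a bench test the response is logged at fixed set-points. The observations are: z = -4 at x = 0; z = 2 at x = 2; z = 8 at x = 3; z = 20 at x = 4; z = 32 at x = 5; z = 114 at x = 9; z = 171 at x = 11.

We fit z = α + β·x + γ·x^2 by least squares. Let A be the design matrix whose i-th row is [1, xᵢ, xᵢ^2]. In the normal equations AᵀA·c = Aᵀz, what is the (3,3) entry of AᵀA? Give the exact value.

Row 3 ↔ basis x^2, column 3 ↔ basis x^2, so (AᵀA)_{3,3} = Σᵢ (x^2)·(x^2) = (0)·(0) + (4)·(4) + (9)·(9) + (16)·(16) + (25)·(25) + (81)·(81) + (121)·(121) = 22180.

22180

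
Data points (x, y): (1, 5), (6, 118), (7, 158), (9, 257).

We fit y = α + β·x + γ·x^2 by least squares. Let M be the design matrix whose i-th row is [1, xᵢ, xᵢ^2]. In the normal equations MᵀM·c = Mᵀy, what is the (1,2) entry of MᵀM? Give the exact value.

23

Row 1 ↔ basis 1, column 2 ↔ basis x, so (MᵀM)_{1,2} = Σᵢ x = (1)·(1) + (1)·(6) + (1)·(7) + (1)·(9) = 23.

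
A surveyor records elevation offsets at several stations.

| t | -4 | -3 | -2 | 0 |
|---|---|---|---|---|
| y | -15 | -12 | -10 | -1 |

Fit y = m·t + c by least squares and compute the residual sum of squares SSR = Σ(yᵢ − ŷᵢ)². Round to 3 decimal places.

The normal system MᵀM·[m, c]ᵀ = Mᵀy is [[29, -9]; [-9, 4]]·[m, c]ᵀ = [116, -38]ᵀ.
Determinant 29·4 − (-9)² = 35.
m = (116·4 − (-9)·(-38))/35 = 122/35; c = (29·(-38) − (-9)·116)/35 = -58/35.
Residuals: 3/5, 4/35, -48/35, 23/35; SSR = 94/35.

SSR = 2.686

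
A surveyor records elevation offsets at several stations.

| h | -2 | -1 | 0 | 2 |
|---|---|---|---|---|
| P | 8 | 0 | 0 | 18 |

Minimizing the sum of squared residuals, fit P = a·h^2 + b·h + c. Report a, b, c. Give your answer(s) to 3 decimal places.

a = 3.318, b = 2.555, c = -0.327

AᵀA·[a, b, c]ᵀ = AᵀP reads: 33·a + (-1)·b + 9·c = 104;  (-1)·a + 9·b + (-1)·c = 20;  9·a + (-1)·b + 4·c = 26.
Inverting the 3×3 Gram matrix, [a, b, c]ᵀ = [73/22, 281/110, -18/55]ᵀ.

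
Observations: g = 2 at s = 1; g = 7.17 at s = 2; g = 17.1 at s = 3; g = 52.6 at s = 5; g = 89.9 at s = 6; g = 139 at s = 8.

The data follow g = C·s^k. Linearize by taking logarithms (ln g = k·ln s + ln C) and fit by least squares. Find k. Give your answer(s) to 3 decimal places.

Linearized form: ln g = k·ln s + ln C. From the 6 transformed points,
Σln s = 7.2724, Σ(ln s)² = 11.8122, Σln g = 18.8980, Σln s·ln g = 29.1838.
Equations: 11.8122·k + 7.2724·ln C = 29.1838;  7.2724·k + 6·ln C = 18.8980.
Solving (det = 17.9853): k = 2.09442, ln C = 0.61110.

k = 2.094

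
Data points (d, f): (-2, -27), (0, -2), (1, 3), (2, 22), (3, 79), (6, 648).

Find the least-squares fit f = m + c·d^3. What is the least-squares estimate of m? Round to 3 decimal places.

m = -1.846

From the data, Σ1 = 6, Σd^3 = 244, Σd^3·d^3 = 47514.
And Σf = 723, Σd^3·f = 142496.
det = 6·47514 − 244² = 225548.
m = (723·47514 − 244·142496)/225548 = -208201/112774; c = (6·142496 − 244·723)/225548 = 169641/56387.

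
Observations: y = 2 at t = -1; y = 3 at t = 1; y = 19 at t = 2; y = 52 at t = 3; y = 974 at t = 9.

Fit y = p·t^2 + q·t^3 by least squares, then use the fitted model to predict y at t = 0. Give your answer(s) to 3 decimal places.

ŷ = 0.000

From the data, Σt^2·t^2 = 6660, Σt^2·t^3 = 59324, Σt^3·t^3 = 532236.
Right-hand side: Σt^2·y = 79443, Σt^3·y = 711603.
So MᵀM·[p, q]ᵀ = Mᵀy: [[6660, 59324]; [59324, 532236]]·[p, q]ᵀ = [79443, 711603]ᵀ.
Eliminating q: 532236·(row 1) − 59324·(row 2) gives 25354784·p = 532236·79443 − 59324·711603 = 67288176, so p = 4205511/1584674.
Then q = (711603 − 59324·(4205511/1584674))/532236 = 3299931/3169348.
At t = 0: ŷ = (4205511/1584674)·(0) + (3299931/3169348)·(0) = 0.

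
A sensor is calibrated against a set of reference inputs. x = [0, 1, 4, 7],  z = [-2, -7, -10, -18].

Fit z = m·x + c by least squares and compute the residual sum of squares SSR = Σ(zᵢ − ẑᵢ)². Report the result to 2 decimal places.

SSR = 6.62

Compute the Gram sums: Σx·x = 66, Σx = 12, Σ1 = 4.
Moment sums: Σx·z = -173, Σz = -37.
Normal equations: [[66, 12]; [12, 4]]·[m, c]ᵀ = [-173, -37]ᵀ.
Δ = 66·4 − 12² = 120.
m = ((-173)·4 − 12·(-37))/120 = -31/15; c = (66·(-37) − 12·(-173))/120 = -61/20.
Residuals: 21/20, -113/60, 79/60, -29/60; SSR = 397/60.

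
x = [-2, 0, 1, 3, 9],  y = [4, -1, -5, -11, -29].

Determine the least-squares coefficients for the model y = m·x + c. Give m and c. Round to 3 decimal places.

Normal-equation sums: Σx·x = 95, Σx = 11, Σ1 = 5.
And Σx·y = -307, Σy = -42.
MᵀM·[m, c]ᵀ = Mᵀy becomes [[95, 11]; [11, 5]]·[m, c]ᵀ = [-307, -42]ᵀ.
Eliminating c: 5·(row 1) − 11·(row 2) gives 354·m = 5·(-307) − 11·(-42) = -1073, so m = -1073/354.
Then c = ((-42) − 11·(-1073/354))/5 = -613/354.

m = -3.031, c = -1.732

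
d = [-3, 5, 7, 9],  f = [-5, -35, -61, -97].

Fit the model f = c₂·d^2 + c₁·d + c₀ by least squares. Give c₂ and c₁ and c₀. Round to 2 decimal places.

Compute the Gram sums: Σd^2·d^2 = 9668, Σd^2·d = 1170, Σd^2 = 164, Σd·d = 164, Σd = 18, Σ1 = 4.
For Mᵀf: Σd^2·f = -11766, Σd·f = -1460, Σf = -198.
So MᵀM·[c₂, c₁, c₀]ᵀ = Mᵀf: [[9668, 1170, 164]; [1170, 164, 18]; [164, 18, 4]]·[c₂, c₁, c₀]ᵀ = [-11766, -1460, -198]ᵀ.
Row-reducing yields c₂ = -3561/3608, c₁ = -775/451, c₀ = -4695/3608.

c₂ = -0.99, c₁ = -1.72, c₀ = -1.30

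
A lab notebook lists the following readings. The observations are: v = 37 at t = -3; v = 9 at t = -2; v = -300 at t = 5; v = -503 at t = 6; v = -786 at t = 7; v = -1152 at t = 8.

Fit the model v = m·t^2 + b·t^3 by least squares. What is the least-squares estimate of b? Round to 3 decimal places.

Compute the Gram sums: Σt^2·t^2 = 8515, Σt^2·t^3 = 60201, Σt^3·t^3 = 442867.
For Mᵀv: Σt^2·v = -137481, Σt^3·v = -1006641.
MᵀM·[m, b]ᵀ = Mᵀv becomes [[8515, 60201]; [60201, 442867]]·[m, b]ᵀ = [-137481, -1006641]ᵀ.
Determinant 8515·442867 − 60201² = 146852104.
m = ((-137481)·442867 − 60201·(-1006641))/146852104 = -142501593/73426052; b = (8515·(-1006641) − 60201·(-137481))/146852104 = -147527217/73426052.

b = -2.009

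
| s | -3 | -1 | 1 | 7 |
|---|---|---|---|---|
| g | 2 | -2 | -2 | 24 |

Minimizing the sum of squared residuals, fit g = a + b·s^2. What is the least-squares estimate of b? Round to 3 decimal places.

b = 0.543

Entries of AᵀA: Σ1 = 4, Σs^2 = 60, Σs^2·s^2 = 2484.
Right-hand side: Σg = 22, Σs^2·g = 1190.
det = 4·2484 − 60² = 6336.
a = (22·2484 − 60·1190)/6336 = -349/132; b = (4·1190 − 60·22)/6336 = 215/396.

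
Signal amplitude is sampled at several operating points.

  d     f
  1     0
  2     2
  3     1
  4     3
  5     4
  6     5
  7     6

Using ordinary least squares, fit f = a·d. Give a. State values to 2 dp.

The normal system XᵀX·[a]ᵀ = Xᵀf is [[140]]·[a]ᵀ = [111]ᵀ.
a = 111/140 = 0.792857.

a = 0.79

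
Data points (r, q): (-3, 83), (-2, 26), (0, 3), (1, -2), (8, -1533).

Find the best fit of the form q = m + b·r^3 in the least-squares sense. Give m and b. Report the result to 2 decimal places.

Normal-equation sums: Σ1 = 5, Σr^3 = 478, Σr^3·r^3 = 262938.
For Aᵀq: Σq = -1423, Σr^3·q = -787347.
Eliminating b: 262938·(row 1) − 478·(row 2) gives 1086206·m = 262938·(-1423) − 478·(-787347) = 2191092, so m = 1095546/543103.
Then b = ((-787347) − 478·(1095546/543103))/262938 = -3256541/1086206.

m = 2.02, b = -3.00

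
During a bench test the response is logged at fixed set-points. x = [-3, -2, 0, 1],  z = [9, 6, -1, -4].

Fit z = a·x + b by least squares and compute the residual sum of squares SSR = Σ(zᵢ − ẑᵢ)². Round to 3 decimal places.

Sums needed: Σx·x = 14, Σx = -4, Σ1 = 4.
Right-hand side: Σx·z = -43, Σz = 10.
Normal equations: [[14, -4]; [-4, 4]]·[a, b]ᵀ = [-43, 10]ᵀ.
Eliminating b: 4·(row 1) − (-4)·(row 2) gives 40·a = 4·(-43) − (-4)·10 = -132, so a = -33/10.
Then b = (10 − (-4)·(-33/10))/4 = -4/5.
Residuals: -1/10, 1/5, -1/5, 1/10; SSR = 1/10.

SSR = 0.100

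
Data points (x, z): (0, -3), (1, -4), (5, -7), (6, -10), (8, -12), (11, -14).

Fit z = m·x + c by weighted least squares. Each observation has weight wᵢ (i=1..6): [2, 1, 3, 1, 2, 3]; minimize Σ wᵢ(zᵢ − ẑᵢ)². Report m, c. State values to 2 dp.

m = -1.04, c = -2.77

Compute the Gram sums: Σwᵢ·x·x = 603, Σwᵢ·x = 71, Σwᵢ·1 = 12.
Right-hand side: Σwᵢ·x·z = -823, Σwᵢ·z = -107.
Determinant 603·12 − 71² = 2195.
m = ((-823)·12 − 71·(-107))/2195 = -2279/2195; c = (603·(-107) − 71·(-823))/2195 = -6088/2195.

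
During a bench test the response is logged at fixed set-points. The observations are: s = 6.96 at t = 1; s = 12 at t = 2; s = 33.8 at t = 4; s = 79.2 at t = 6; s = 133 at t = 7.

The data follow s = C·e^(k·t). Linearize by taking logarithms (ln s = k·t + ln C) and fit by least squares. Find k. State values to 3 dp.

k = 0.486

With ln sᵢ as the transformed response and tᵢ as the regressor:
AᵀA = [[106.0000, 20.0000]; [20.0000, 5]], rhs = [81.4561, 17.2079]ᵀ  (here Σt = 20.0000, Σ(t)² = 106.0000, Σln s = 17.2079, Σt·ln s = 81.4561).
Slope k = (n·Σt·ln s − Σt·Σln s)/(n·Σ(t)² − (Σt)²) = (5·81.4561 − 20.0000·17.2079)/130.0000 = 0.48556; ln C = (Σln s − k·Σt)/n = 1.49932.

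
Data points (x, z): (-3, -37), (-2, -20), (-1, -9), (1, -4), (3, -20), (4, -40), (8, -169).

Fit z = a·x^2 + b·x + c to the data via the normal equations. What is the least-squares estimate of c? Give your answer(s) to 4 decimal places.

c = -3.0807

Sums needed: Σx^2·x^2 = 4532, Σx^2·x = 568, Σx^2 = 104, Σx·x = 104, Σx = 10, Σ1 = 7.
For Mᵀz: Σx^2·z = -12062, Σx·z = -1416, Σz = -299.
So MᵀM·[a, b, c]ᵀ = Mᵀz: [[4532, 568, 104]; [568, 104, 10]; [104, 10, 7]]·[a, b, c]ᵀ = [-12062, -1416, -299]ᵀ.
Solving the 3×3 system (Gaussian elimination) gives a = -235237/80538, b = 212057/80538, c = -41352/13423.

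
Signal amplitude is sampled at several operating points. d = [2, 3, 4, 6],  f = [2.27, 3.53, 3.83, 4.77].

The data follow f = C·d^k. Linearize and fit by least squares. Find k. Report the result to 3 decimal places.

k = 0.651

Let Y = ln f. Fitting Y = k·ln d + ln C by least squares:
Over the data: Σln d = 4.9698, Σ(ln d)² = 6.8196, Σln f = 4.9863, Σln d·ln f = 6.6149.
Normal system: [[6.8196, 4.9698]; [4.9698, 4]]·[k, ln C]ᵀ = [6.6149, 4.9863]ᵀ.
Δ = 6.8196·4 − (4.9698)² = 2.5794; k = (6.6149·4 − 4.9698·4.9863)/2.5794 = 0.65073, ln C = (6.8196·4.9863 − 4.9698·6.6149)/2.5794 = 0.43807.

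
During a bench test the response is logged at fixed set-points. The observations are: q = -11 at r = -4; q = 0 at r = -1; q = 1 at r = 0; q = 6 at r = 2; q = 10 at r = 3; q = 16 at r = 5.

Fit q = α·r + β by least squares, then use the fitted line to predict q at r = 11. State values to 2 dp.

Setting ∂/∂α … = 0 gives: 55·α + 5·β = 166;  5·α + 6·β = 22.
Eliminating β: 6·(row 1) − 5·(row 2) gives 305·α = 6·166 − 5·22 = 886, so α = 886/305.
Then β = (22 − 5·(886/305))/6 = 76/61.
At r = 11: q̂ = (886/305)·(11) + (76/61)·(1) = 166/5.

q̂ = 33.20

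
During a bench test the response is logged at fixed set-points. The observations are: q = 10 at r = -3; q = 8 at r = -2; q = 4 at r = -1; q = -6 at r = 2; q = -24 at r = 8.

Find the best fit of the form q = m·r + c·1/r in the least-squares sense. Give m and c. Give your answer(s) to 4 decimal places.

Normal-equation sums: Σr·r = 82, Σr·1/r = 5, Σ1/r·1/r = 937/576.
Moment sums: Σr·q = -254, Σ1/r·q = -52/3.
AᵀA·[m, c]ᵀ = Aᵀq becomes [[82, 5]; [5, 937/576]]·[m, c]ᵀ = [-254, -52/3]ᵀ.
det = 82·(937/576) − 5² = 31217/288.
m = ((-254)·(937/576) − 5·(-52/3))/(31217/288) = -94039/31217; c = (82·(-52/3) − 5·(-254))/(31217/288) = -43584/31217.

m = -3.0124, c = -1.3962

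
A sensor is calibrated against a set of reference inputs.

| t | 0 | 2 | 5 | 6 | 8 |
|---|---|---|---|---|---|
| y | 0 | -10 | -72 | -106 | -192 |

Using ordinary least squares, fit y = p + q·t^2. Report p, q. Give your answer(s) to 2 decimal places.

From the data, Σ1 = 5, Σt^2 = 129, Σt^2·t^2 = 6033.
For Mᵀy: Σy = -380, Σt^2·y = -17944.
Eliminating q: 6033·(row 1) − 129·(row 2) gives 13524·p = 6033·(-380) − 129·(-17944) = 22236, so p = 1853/1127.
Then q = ((-17944) − 129·(1853/1127))/6033 = -10175/3381.

p = 1.64, q = -3.01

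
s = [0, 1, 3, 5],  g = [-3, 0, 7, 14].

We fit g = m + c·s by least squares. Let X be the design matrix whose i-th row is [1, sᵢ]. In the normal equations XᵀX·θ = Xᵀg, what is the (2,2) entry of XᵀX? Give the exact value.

35

Row 2 ↔ basis s, column 2 ↔ basis s, so (XᵀX)_{2,2} = Σᵢ (s)·(s) = (0)·(0) + (1)·(1) + (3)·(3) + (5)·(5) = 35.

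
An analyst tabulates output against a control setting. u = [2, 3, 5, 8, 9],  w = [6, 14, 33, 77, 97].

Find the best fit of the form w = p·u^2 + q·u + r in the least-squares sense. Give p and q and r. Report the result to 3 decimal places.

Sums needed: Σu^2·u^2 = 11379, Σu^2·u = 1401, Σu^2 = 183, Σu·u = 183, Σu = 27, Σ1 = 5.
Moment sums: Σu^2·w = 13760, Σu·w = 1708, Σw = 227.
So XᵀX·[p, q, r]ᵀ = Xᵀw: [[11379, 1401, 183]; [1401, 183, 27]; [183, 27, 5]]·[p, q, r]ᵀ = [13760, 1708, 227]ᵀ.
Solving the 3×3 system (Gaussian elimination) gives p = 1043/1038, q = 627/346, r = -201/173.

p = 1.005, q = 1.812, r = -1.162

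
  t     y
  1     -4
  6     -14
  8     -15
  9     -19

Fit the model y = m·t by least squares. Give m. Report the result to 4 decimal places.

m = -2.0824

Normal-equation sums: Σt·t = 182.
Moment sums: Σt·y = -379.
AᵀA·[m]ᵀ = Aᵀy becomes [[182]]·[m]ᵀ = [-379]ᵀ.
m = (-379)/182 = -2.08242.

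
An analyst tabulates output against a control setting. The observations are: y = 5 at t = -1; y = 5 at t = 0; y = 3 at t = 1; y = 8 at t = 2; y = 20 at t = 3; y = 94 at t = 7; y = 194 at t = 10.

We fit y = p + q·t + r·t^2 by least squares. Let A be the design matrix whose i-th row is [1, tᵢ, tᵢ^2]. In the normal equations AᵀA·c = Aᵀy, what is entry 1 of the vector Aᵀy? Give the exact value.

329

Entry 1 ↔ basis 1, so (Aᵀy)_{1} = Σᵢ yᵢ = (1)·(5) + (1)·(5) + (1)·(3) + (1)·(8) + (1)·(20) + (1)·(94) + (1)·(194) = 329.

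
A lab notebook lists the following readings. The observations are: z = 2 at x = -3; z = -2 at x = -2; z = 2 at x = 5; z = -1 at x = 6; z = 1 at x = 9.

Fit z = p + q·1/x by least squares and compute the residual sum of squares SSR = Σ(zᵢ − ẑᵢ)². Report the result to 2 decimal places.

SSR = 11.58

From the data, Σ1 = 5, Σ1/x = -16/45, Σ1/x·1/x = 1787/4050.
And Σz = 2, Σ1/x·z = 61/90.
Normal equations: [[5, -16/45]; [-16/45, 1787/4050]]·[p, q]ᵀ = [2, 61/90]ᵀ.
Eliminating q: (1787/4050)·(row 1) − (-16/45)·(row 2) gives (8423/4050)·p = (1787/4050)·2 − (-16/45)·(61/90) = 91/81, so p = 4550/8423.
Then q = ((61/90) − (-16/45)·(4550/8423))/(1787/4050) = 16605/8423.
Residuals: 17831/8423, -26187/16846, 8975/8423, -31481/16846, 2028/8423; SSR = 195135/16846.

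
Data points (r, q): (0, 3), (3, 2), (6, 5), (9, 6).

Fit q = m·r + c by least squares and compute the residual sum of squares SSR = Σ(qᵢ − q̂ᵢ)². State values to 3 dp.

SSR = 2.800

Normal-equation sums: Σr·r = 126, Σr = 18, Σ1 = 4.
Moment sums: Σr·q = 90, Σq = 16.
So XᵀX·[m, c]ᵀ = Xᵀq: [[126, 18]; [18, 4]]·[m, c]ᵀ = [90, 16]ᵀ.
Δ = 126·4 − 18² = 180.
m = (90·4 − 18·16)/180 = 2/5; c = (126·16 − 18·90)/180 = 11/5.
Residuals: 4/5, -7/5, 2/5, 1/5; SSR = 14/5.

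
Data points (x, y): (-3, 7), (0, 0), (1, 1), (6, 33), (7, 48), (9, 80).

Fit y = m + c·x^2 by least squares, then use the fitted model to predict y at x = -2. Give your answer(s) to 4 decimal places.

Normal-equation sums: Σ1 = 6, Σx^2 = 176, Σx^2·x^2 = 10340.
And Σy = 169, Σx^2·y = 10084.
AᵀA·[m, c]ᵀ = Aᵀy becomes [[6, 176]; [176, 10340]]·[m, c]ᵀ = [169, 10084]ᵀ.
Eliminating c: 10340·(row 1) − 176·(row 2) gives 31064·m = 10340·169 − 176·10084 = -27324, so m = -621/706.
Then c = (10084 − 176·(-621/706))/10340 = 3845/3883.
At x = -2: ŷ = (-621/706)·(1) + (3845/3883)·(4) = 23929/7766.

ŷ = 3.0813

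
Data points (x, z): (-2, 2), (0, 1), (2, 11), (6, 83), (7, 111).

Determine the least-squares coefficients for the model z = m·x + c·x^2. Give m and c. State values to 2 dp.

Normal-equation sums: Σx·x = 93, Σx·x^2 = 559, Σx^2·x^2 = 3729.
And Σx·z = 1293, Σx^2·z = 8479.
So AᵀA·[m, c]ᵀ = Aᵀz: [[93, 559]; [559, 3729]]·[m, c]ᵀ = [1293, 8479]ᵀ.
det = 93·3729 − 559² = 34316.
m = (1293·3729 − 559·8479)/34316 = 20459/8579; c = (93·8479 − 559·1293)/34316 = 16440/8579.

m = 2.38, c = 1.92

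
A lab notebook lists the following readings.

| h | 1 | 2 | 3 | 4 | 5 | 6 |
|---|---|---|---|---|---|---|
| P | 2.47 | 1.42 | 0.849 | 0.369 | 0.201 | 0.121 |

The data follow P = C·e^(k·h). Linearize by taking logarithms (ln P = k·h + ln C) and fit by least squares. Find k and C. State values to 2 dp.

k = -0.62, C = 4.83

Linearized form: ln P = k·h + ln C. From the 6 transformed points,
Over the data: Σh = 21.0000, Σ(h)² = 91.0000, Σln P = -3.6222, Σh·ln P = -23.5674.
Normal system: [[91.0000, 21.0000]; [21.0000, 6]]·[k, ln C]ᵀ = [-23.5674, -3.6222]ᵀ.
Slope k = (n·Σh·ln P − Σh·Σln P)/(n·Σ(h)² − (Σh)²) = (6·-23.5674 − 21.0000·-3.6222)/105.0000 = -0.62227; ln C = (Σln P − k·Σh)/n = 1.57425, so C = exp(1.57425) = 4.82712.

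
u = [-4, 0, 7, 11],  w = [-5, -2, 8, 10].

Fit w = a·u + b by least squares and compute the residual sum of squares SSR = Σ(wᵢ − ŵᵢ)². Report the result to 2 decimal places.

SSR = 3.95

The normal equations are: 186·a + 14·b = 186;  14·a + 4·b = 11.
(Σu·u = 186, Σu = 14, Σ1 = 4, Σu·w = 186, Σw = 11.)
Eliminating b: 4·(row 1) − 14·(row 2) gives 548·a = 4·186 − 14·11 = 590, so a = 295/274.
Then b = (11 − 14·(295/274))/4 = -279/274.
Residuals: 89/274, -269/274, 203/137, -113/137; SSR = 1081/274.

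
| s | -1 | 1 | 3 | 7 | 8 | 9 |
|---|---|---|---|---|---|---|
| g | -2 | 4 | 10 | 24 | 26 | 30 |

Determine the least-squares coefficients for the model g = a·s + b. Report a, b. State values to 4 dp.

a = 3.2096, b = 0.8902

Compute the Gram sums: Σs·s = 205, Σs = 27, Σ1 = 6.
And Σs·g = 682, Σg = 92.
XᵀX·[a, b]ᵀ = Xᵀg becomes [[205, 27]; [27, 6]]·[a, b]ᵀ = [682, 92]ᵀ.
Δ = 205·6 − 27² = 501.
a = (682·6 − 27·92)/501 = 536/167; b = (205·92 − 27·682)/501 = 446/501.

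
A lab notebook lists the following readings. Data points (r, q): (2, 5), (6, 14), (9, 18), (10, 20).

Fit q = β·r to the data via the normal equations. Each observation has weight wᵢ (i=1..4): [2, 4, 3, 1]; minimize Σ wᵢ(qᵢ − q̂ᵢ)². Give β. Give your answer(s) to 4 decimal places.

From the data, Σwᵢ·r·r = 495.
And Σwᵢ·r·q = 1042.
MᵀWM·[β]ᵀ = MᵀWq becomes [[495]]·[β]ᵀ = [1042]ᵀ.
Hence β = 1042 / 495 ≈ 2.10505.

β = 2.1051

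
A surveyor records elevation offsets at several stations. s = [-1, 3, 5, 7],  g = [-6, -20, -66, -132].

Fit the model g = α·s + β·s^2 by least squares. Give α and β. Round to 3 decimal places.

α = 2.167, β = -3.016

With design matrix X, XᵀX = [[84, 494]; [494, 3108]] and Xᵀg = [-1308, -8304]ᵀ.
Eliminating β: 3108·(row 1) − 494·(row 2) gives 17036·α = 3108·(-1308) − 494·(-8304) = 36912, so α = 9228/4259.
Then β = ((-8304) − 494·(9228/4259))/3108 = -12846/4259.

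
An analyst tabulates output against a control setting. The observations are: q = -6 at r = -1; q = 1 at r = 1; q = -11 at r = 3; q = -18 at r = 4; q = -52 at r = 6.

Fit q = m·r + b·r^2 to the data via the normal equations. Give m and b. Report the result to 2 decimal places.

m = 2.82, b = -1.91

Forming MᵀM = [[63, 307]; [307, 1635]] and Mᵀq = [-410, -2264]ᵀ gives MᵀM·[m, b]ᵀ = Mᵀq.
Eliminating b: 1635·(row 1) − 307·(row 2) gives 8756·m = 1635·(-410) − 307·(-2264) = 24698, so m = 12349/4378.
Then b = ((-2264) − 307·(12349/4378))/1635 = -8381/4378.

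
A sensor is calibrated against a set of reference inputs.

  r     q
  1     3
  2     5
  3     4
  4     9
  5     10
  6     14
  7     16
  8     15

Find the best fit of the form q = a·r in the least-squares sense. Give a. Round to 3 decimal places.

a = 2.093

Entries of MᵀM: Σr·r = 204.
Right-hand side: Σr·q = 427.
So MᵀM·[a]ᵀ = Mᵀq: [[204]]·[a]ᵀ = [427]ᵀ.
Hence a = 427 / 204 ≈ 2.09314.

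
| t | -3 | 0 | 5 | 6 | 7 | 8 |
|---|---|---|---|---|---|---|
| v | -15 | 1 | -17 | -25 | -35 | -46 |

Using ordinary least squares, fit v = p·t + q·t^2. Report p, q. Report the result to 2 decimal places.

p = 1.74, q = -0.96

Forming XᵀX = [[183, 1169]; [1169, 8499]] and Xᵀv = [-803, -6119]ᵀ gives XᵀX·[p, q]ᵀ = Xᵀv.
Eliminating q: 8499·(row 1) − 1169·(row 2) gives 188756·p = 8499·(-803) − 1169·(-6119) = 328414, so p = 164207/94378.
Then q = ((-6119) − 1169·(164207/94378))/8499 = -90535/94378.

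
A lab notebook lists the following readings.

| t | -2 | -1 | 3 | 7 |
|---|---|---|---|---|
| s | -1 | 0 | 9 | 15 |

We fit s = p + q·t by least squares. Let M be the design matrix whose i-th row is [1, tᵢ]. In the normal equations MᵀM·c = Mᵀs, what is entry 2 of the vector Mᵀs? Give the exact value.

134

Entry 2 ↔ basis t, so (Mᵀs)_{2} = Σᵢ (t)·sᵢ = (-2)·(-1) + (-1)·(0) + (3)·(9) + (7)·(15) = 134.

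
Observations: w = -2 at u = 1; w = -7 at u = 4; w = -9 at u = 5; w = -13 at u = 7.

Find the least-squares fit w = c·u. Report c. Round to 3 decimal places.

c = -1.824

With design matrix M, MᵀM = [[91]] and Mᵀw = [-166]ᵀ.
c = (-166)/91 = -1.82418.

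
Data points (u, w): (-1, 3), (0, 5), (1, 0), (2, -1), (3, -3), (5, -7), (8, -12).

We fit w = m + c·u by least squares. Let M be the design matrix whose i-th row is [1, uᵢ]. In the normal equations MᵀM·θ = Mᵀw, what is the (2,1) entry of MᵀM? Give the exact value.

18

Row 2 ↔ basis u, column 1 ↔ basis 1, so (MᵀM)_{2,1} = Σᵢ u = (-1)·(1) + (0)·(1) + (1)·(1) + (2)·(1) + (3)·(1) + (5)·(1) + (8)·(1) = 18.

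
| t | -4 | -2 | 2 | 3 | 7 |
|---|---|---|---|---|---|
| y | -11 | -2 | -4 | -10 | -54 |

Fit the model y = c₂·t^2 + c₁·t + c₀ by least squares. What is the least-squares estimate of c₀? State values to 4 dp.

The normal system MᵀM·[c₂, c₁, c₀]ᵀ = Mᵀy is [[2770, 306, 82]; [306, 82, 6]; [82, 6, 5]]·[c₂, c₁, c₀]ᵀ = [-2936, -368, -81]ᵀ.
Solving the 3×3 system (Gaussian elimination) gives c₂ = -40019/39692, c₁ = -32629/39692, c₀ = 13114/9923.

c₀ = 1.3216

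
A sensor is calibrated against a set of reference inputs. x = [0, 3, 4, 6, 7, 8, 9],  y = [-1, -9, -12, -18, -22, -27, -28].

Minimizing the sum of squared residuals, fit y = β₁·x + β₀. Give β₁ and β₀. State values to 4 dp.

β₁ = -3.1394, β₀ = -0.1202

Sums needed: Σx·x = 255, Σx = 37, Σ1 = 7.
Moment sums: Σx·y = -805, Σy = -117.
AᵀA·[β₁, β₀]ᵀ = Aᵀy becomes [[255, 37]; [37, 7]]·[β₁, β₀]ᵀ = [-805, -117]ᵀ.
Eliminating β₀: 7·(row 1) − 37·(row 2) gives 416·β₁ = 7·(-805) − 37·(-117) = -1306, so β₁ = -653/208.
Then β₀ = ((-117) − 37·(-653/208))/7 = -25/208.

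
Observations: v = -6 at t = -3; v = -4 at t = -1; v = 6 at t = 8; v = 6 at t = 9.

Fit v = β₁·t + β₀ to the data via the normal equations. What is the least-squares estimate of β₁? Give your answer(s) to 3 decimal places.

Normal-equation sums: Σt·t = 155, Σt = 13, Σ1 = 4.
And Σt·v = 124, Σv = 2.
MᵀM·[β₁, β₀]ᵀ = Mᵀv becomes [[155, 13]; [13, 4]]·[β₁, β₀]ᵀ = [124, 2]ᵀ.
Eliminating β₀: 4·(row 1) − 13·(row 2) gives 451·β₁ = 4·124 − 13·2 = 470, so β₁ = 470/451.
Then β₀ = (2 − 13·(470/451))/4 = -1302/451.

β₁ = 1.042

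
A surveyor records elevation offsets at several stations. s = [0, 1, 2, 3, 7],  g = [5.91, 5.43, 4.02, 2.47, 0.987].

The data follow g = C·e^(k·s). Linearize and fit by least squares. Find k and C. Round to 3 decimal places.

k = -0.269, C = 6.359

Taking logs, ln g = k·s + ln C, so regress ln g on s.
Sums: Σs = 13.0000, Σ(s)² = 63.0000, Σln g = 5.7510, Σs·ln g = 7.0956.
Normal system: [[63.0000, 13.0000]; [13.0000, 5]]·[k, ln C]ᵀ = [7.0956, 5.7510]ᵀ.
Δ = 63.0000·5 − (13.0000)² = 146.0000; k = (7.0956·5 − 13.0000·5.7510)/146.0000 = -0.26908, ln C = (63.0000·5.7510 − 13.0000·7.0956)/146.0000 = 1.84980, so C = exp(1.84980) = 6.35854.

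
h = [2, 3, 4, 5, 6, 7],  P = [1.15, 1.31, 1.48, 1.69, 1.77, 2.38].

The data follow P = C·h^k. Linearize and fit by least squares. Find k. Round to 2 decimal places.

Let Y = ln P. Fitting Y = k·ln h + ln C by least squares:
AᵀA = [[13.1965, 8.5252]; [8.5252, 6]], rhs = [4.4919, 2.7646]ᵀ  (here Σln h = 8.5252, Σ(ln h)² = 13.1965, Σln P = 2.7646, Σln h·ln P = 4.4919).
Solving (det = 6.5005): k = 0.52033, ln C = -0.27854.

k = 0.52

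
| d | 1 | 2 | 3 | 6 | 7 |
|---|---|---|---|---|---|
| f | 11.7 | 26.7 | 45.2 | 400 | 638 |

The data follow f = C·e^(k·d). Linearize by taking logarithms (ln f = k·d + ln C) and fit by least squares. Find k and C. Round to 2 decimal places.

With ln fᵢ as the transformed response and dᵢ as the regressor:
Σd = 19.0000, Σ(d)² = 99.0000, Σln f = 22.0052, Σd·ln f = 101.6194.
Equations: 99.0000·k + 19.0000·ln C = 101.6194;  19.0000·k + 5·ln C = 22.0052.
Δ = 99.0000·5 − (19.0000)² = 134.0000; k = (101.6194·5 − 19.0000·22.0052)/134.0000 = 0.67163, ln C = (99.0000·22.0052 − 19.0000·101.6194)/134.0000 = 1.84882, so C = exp(1.84882) = 6.35233.

k = 0.67, C = 6.35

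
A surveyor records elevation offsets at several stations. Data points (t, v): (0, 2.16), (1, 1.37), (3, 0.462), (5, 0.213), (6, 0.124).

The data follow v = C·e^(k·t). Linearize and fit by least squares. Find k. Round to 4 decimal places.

Linearized form: ln v = k·t + ln C. From the 5 transformed points,
AᵀA = [[71.0000, 15.0000]; [15.0000, 5]], rhs = [-22.2589, -3.3212]ᵀ  (here Σt = 15.0000, Σ(t)² = 71.0000, Σln v = -3.3212, Σt·ln v = -22.2589).
Solving (det = 130.0000): k = -0.47290, ln C = 0.75445.

k = -0.4729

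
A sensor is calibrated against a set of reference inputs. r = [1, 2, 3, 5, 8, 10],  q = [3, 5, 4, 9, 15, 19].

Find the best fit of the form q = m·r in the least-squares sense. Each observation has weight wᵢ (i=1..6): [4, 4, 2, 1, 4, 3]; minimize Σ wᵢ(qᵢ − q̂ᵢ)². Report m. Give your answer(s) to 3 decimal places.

m = 1.892

The normal equations are: 619·m = 1171.
(Σwᵢ·r·r = 619, Σwᵢ·r·q = 1171.)
Hence m = 1171 / 619 ≈ 1.89176.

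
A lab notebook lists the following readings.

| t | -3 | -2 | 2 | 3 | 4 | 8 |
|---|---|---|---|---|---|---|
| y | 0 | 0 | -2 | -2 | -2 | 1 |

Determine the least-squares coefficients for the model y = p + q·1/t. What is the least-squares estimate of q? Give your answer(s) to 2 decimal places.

q = -2.23

The normal equations are: 6·p + (3/8)·q = -5;  (3/8)·p + (461/576)·q = -49/24.
(Σ1 = 6, Σ1/t = 3/8, Σ1/t·1/t = 461/576, Σy = -5, Σ1/t·y = -49/24.)
det = 6·(461/576) − (3/8)² = 895/192.
p = ((-5)·(461/576) − (3/8)·(-49/24))/(895/192) = -1864/2685; q = (6·(-49/24) − (3/8)·(-5))/(895/192) = -1992/895.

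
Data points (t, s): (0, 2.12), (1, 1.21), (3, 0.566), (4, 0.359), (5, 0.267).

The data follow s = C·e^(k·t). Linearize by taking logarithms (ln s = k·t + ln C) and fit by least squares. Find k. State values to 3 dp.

k = -0.412

Taking logs, ln s = k·t + ln C, so regress ln s on t.
AᵀA = [[51.0000, 13.0000]; [13.0000, 5]], rhs = [-12.2171, -1.9721]ᵀ  (here Σt = 13.0000, Σ(t)² = 51.0000, Σln s = -1.9721, Σt·ln s = -12.2171).
Slope k = (n·Σt·ln s − Σt·Σln s)/(n·Σ(t)² − (Σt)²) = (5·-12.2171 − 13.0000·-1.9721)/86.0000 = -0.41220; ln C = (Σln s − k·Σt)/n = 0.67730.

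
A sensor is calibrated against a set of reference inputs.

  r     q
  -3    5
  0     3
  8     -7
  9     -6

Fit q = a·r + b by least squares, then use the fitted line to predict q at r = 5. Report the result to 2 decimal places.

From the data, Σr·r = 154, Σr = 14, Σ1 = 4.
Right-hand side: Σr·q = -125, Σq = -5.
Normal equations: [[154, 14]; [14, 4]]·[a, b]ᵀ = [-125, -5]ᵀ.
det = 154·4 − 14² = 420.
a = ((-125)·4 − 14·(-5))/420 = -43/42; b = (154·(-5) − 14·(-125))/420 = 7/3.
At r = 5: q̂ = (-43/42)·(5) + (7/3)·(1) = -39/14.

q̂ = -2.79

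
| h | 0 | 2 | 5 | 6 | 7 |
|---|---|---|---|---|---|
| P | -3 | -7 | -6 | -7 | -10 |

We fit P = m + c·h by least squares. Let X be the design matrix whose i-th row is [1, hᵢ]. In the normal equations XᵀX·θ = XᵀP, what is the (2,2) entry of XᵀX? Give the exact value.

Row 2 ↔ basis h, column 2 ↔ basis h, so (XᵀX)_{2,2} = Σᵢ (h)·(h) = (0)·(0) + (2)·(2) + (5)·(5) + (6)·(6) + (7)·(7) = 114.

114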